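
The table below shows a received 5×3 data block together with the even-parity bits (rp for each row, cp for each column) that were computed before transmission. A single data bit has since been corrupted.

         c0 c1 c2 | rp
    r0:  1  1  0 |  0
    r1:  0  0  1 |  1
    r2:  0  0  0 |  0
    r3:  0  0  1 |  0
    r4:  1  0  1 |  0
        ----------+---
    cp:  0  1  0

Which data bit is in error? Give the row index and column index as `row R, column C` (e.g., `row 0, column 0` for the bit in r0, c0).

Recompute each row's even parity and compare to rp:
  r0: data parity 0, sent rp 0 → ok
  r1: data parity 1, sent rp 1 → ok
  r2: data parity 0, sent rp 0 → ok
  r3: data parity 1, sent rp 0 → mismatch
  r4: data parity 0, sent rp 0 → ok
Recompute each column's even parity and compare to cp:
  c0: data parity 0, sent cp 0 → ok
  c1: data parity 1, sent cp 1 → ok
  c2: data parity 1, sent cp 0 → mismatch
Exactly one row (r3) and one column (c2) fail → the flipped bit is at their intersection.

row 3, column 2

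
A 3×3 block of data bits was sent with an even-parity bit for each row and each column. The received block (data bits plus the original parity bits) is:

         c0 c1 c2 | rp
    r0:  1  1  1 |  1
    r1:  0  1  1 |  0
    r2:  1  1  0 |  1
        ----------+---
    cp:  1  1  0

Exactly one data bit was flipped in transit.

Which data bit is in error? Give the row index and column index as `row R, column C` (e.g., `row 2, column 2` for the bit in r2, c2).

Recompute each row's even parity and compare to rp:
  r0: data parity 1, sent rp 1 → ok
  r1: data parity 0, sent rp 0 → ok
  r2: data parity 0, sent rp 1 → mismatch
Recompute each column's even parity and compare to cp:
  c0: data parity 0, sent cp 1 → mismatch
  c1: data parity 1, sent cp 1 → ok
  c2: data parity 0, sent cp 0 → ok
Exactly one row (r2) and one column (c0) fail → the flipped bit is at their intersection.

row 2, column 0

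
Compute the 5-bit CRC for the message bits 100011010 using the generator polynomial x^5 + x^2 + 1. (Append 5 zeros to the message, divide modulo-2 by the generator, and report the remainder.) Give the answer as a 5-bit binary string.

00001

Append 5 zeros: 10001101000000. Divide by 100101 (XOR where the leading bit is 1):
  pos 0: 100011 XOR 100101 = 000110
  pos 3: 110010 XOR 100101 = 010111
  pos 4: 101110 XOR 100101 = 001011
  pos 6: 101100 XOR 100101 = 001001
  pos 8: 100100 XOR 100101 = 000001
Remainder (last 5 bits) = 00001. This is the CRC / FCS.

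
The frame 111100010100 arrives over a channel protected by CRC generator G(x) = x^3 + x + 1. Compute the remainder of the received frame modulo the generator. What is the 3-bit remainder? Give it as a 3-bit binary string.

001

Modulo-2 division of 111100010100 by 1011:
  pos 0: 1111 XOR 1011 = 0100
  pos 1: 1000 XOR 1011 = 0011
  pos 3: 1100 XOR 1011 = 0111
  pos 4: 1111 XOR 1011 = 0100
  pos 5: 1000 XOR 1011 = 0011
  pos 7: 1110 XOR 1011 = 0101
  pos 8: 1010 XOR 1011 = 0001
Remainder = 001 (nonzero — an error is detected).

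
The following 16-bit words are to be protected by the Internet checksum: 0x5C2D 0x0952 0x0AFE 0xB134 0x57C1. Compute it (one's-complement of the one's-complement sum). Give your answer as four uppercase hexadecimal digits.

868C

One's-complement addition (fold any carry out of bit 15 back into bit 0):
  0x5C2D + 0x0952 = 0x0657F
  0x657F + 0x0AFE = 0x0707D
  0x707D + 0xB134 = 0x121B1 → wrap carry → 0x21B2
  0x21B2 + 0x57C1 = 0x07973
One's-complement sum = 0x7973.
Checksum = ~0x7973 & 0xFFFF = 0x868C.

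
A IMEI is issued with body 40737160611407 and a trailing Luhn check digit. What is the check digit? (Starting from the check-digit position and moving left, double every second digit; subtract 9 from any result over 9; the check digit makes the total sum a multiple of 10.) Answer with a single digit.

6

Partial digits right→left: 7 0 4 1 1 6 0 6 1 7 3 7 0 4
Double every second digit counting from the check-digit position (so the 1st, 3rd, 5th, ... of the partial from the right).
  doubled (with −9 where >9): 5 8 2 0 2 6 0 → sum 23
  kept as-is: 0 1 6 6 7 7 4 → sum 31
Total = 23 + 31 = 54.
Check digit = (10 − (54 mod 10)) mod 10 = 6.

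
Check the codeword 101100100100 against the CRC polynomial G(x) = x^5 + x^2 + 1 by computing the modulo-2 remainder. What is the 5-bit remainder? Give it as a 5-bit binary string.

Modulo-2 division of 101100100100 by 100101:
  pos 0: 101100 XOR 100101 = 001001
  pos 2: 100110 XOR 100101 = 000011
  pos 6: 110100 XOR 100101 = 010001
Remainder = 10001 (nonzero — an error is detected).

10001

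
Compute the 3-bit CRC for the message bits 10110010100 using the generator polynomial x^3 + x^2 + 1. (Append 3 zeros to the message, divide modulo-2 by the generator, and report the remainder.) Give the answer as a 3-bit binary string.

Append 3 zeros: 10110010100000. Divide by 1101 (XOR where the leading bit is 1):
  pos 0: 1011 XOR 1101 = 0110
  pos 1: 1100 XOR 1101 = 0001
  pos 4: 1010 XOR 1101 = 0111
  pos 5: 1111 XOR 1101 = 0010
  pos 7: 1000 XOR 1101 = 0101
  pos 8: 1010 XOR 1101 = 0111
  pos 9: 1110 XOR 1101 = 0011
Remainder (last 3 bits) = 110. This is the CRC / FCS.

110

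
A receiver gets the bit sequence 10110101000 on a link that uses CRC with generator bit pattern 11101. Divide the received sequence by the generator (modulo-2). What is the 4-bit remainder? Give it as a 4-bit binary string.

0100

Modulo-2 division of 10110101000 by 11101:
  pos 0: 10110 XOR 11101 = 01011
  pos 1: 10111 XOR 11101 = 01010
  pos 2: 10100 XOR 11101 = 01001
  pos 3: 10011 XOR 11101 = 01110
  pos 4: 11100 XOR 11101 = 00001
Remainder = 0100 (nonzero — an error is detected).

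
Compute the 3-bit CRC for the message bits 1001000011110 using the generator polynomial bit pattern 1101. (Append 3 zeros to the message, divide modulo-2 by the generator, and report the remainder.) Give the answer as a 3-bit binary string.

Append 3 zeros: 1001000011110000. Divide by 1101 (XOR where the leading bit is 1):
  pos 0: 1001 XOR 1101 = 0100
  pos 1: 1000 XOR 1101 = 0101
  pos 2: 1010 XOR 1101 = 0111
  pos 3: 1110 XOR 1101 = 0011
  pos 5: 1101 XOR 1101 = 0000
  pos 9: 1110 XOR 1101 = 0011
  pos 11: 1100 XOR 1101 = 0001
Remainder (last 3 bits) = 010. This is the CRC / FCS.

010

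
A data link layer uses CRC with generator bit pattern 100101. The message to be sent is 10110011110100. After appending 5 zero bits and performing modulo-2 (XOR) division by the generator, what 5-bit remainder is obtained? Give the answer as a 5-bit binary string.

Append 5 zeros: 1011001111010000000. Divide by 100101 (XOR where the leading bit is 1):
  pos 0: 101100 XOR 100101 = 001001
  pos 2: 100111 XOR 100101 = 000010
  pos 6: 101101 XOR 100101 = 001000
  pos 8: 100000 XOR 100101 = 000101
  pos 11: 101000 XOR 100101 = 001101
  pos 13: 110100 XOR 100101 = 010001
Remainder (last 5 bits) = 10001. This is the CRC / FCS.

10001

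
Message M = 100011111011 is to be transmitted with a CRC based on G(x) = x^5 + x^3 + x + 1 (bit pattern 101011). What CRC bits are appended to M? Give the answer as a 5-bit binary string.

Append 5 zeros: 10001111101100000. Divide by 101011 (XOR where the leading bit is 1):
  pos 0: 100011 XOR 101011 = 001000
  pos 2: 100011 XOR 101011 = 001000
  pos 4: 100010 XOR 101011 = 001001
  pos 6: 100111 XOR 101011 = 001100
  pos 8: 110000 XOR 101011 = 011011
  pos 9: 110110 XOR 101011 = 011101
  pos 10: 111010 XOR 101011 = 010001
  pos 11: 100010 XOR 101011 = 001001
Remainder (last 5 bits) = 01001. This is the CRC / FCS.

01001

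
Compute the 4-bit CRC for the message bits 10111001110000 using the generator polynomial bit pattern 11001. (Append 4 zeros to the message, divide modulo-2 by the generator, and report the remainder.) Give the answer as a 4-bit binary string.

Append 4 zeros: 101110011100000000. Divide by 11001 (XOR where the leading bit is 1):
  pos 0: 10111 XOR 11001 = 01110
  pos 1: 11100 XOR 11001 = 00101
  pos 3: 10101 XOR 11001 = 01100
  pos 4: 11001 XOR 11001 = 00000
  pos 9: 10000 XOR 11001 = 01001
  pos 10: 10010 XOR 11001 = 01011
  pos 11: 10110 XOR 11001 = 01111
  pos 12: 11110 XOR 11001 = 00111
Remainder (last 4 bits) = 1110. This is the CRC / FCS.

1110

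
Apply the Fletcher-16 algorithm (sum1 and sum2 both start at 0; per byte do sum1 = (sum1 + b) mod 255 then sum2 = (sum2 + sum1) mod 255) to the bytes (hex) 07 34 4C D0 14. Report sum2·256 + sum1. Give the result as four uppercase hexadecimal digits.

8E6C

Running sums (mod 255):
  after byte 0 (07): sum1=7, sum2=7
  after byte 1 (34): sum1=59, sum2=66
  after byte 2 (4C): sum1=135, sum2=201
  after byte 3 (D0): sum1=88, sum2=34
  after byte 4 (14): sum1=108, sum2=142
Checksum = sum2·256 + sum1 = 142·256 + 108 = 36460 = 0x8E6C.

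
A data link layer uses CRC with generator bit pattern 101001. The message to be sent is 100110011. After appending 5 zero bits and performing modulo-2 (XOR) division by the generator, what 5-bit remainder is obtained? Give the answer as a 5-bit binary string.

00000

Append 5 zeros: 10011001100000. Divide by 101001 (XOR where the leading bit is 1):
  pos 0: 100110 XOR 101001 = 001111
  pos 2: 111101 XOR 101001 = 010100
  pos 3: 101001 XOR 101001 = 000000
Remainder (last 5 bits) = 00000. This is the CRC / FCS.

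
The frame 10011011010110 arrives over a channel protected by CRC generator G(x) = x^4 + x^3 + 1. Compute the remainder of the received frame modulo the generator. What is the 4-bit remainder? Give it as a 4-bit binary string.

Modulo-2 division of 10011011010110 by 11001:
  pos 0: 10011 XOR 11001 = 01010
  pos 1: 10100 XOR 11001 = 01101
  pos 2: 11011 XOR 11001 = 00010
  pos 5: 10101 XOR 11001 = 01100
  pos 6: 11000 XOR 11001 = 00001
Remainder = 1110 (nonzero — an error is detected).

1110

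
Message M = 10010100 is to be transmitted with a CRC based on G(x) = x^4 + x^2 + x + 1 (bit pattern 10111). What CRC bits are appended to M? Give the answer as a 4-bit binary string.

Append 4 zeros: 100101000000. Divide by 10111 (XOR where the leading bit is 1):
  pos 0: 10010 XOR 10111 = 00101
  pos 2: 10110 XOR 10111 = 00001
  pos 6: 10000 XOR 10111 = 00111
Remainder (last 4 bits) = 1110. This is the CRC / FCS.

1110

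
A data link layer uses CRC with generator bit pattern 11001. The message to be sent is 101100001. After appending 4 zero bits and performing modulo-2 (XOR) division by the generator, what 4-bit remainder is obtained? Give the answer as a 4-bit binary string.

Append 4 zeros: 1011000010000. Divide by 11001 (XOR where the leading bit is 1):
  pos 0: 10110 XOR 11001 = 01111
  pos 1: 11110 XOR 11001 = 00111
  pos 3: 11100 XOR 11001 = 00101
  pos 5: 10110 XOR 11001 = 01111
  pos 6: 11110 XOR 11001 = 00111
  pos 8: 11100 XOR 11001 = 00101
Remainder (last 4 bits) = 0101. This is the CRC / FCS.

0101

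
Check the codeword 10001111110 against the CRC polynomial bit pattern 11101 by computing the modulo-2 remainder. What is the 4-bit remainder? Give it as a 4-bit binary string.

0010

Modulo-2 division of 10001111110 by 11101:
  pos 0: 10001 XOR 11101 = 01100
  pos 1: 11001 XOR 11101 = 00100
  pos 3: 10011 XOR 11101 = 01110
  pos 4: 11101 XOR 11101 = 00000
Remainder = 0010 (nonzero — an error is detected).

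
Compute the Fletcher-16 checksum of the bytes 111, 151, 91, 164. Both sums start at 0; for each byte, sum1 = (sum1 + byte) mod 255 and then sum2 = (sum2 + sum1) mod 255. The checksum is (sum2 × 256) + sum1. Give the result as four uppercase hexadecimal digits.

Running sums (mod 255):
  after byte 0 (111): sum1=111, sum2=111
  after byte 1 (151): sum1=7, sum2=118
  after byte 2 (91): sum1=98, sum2=216
  after byte 3 (164): sum1=7, sum2=223
Checksum = sum2·256 + sum1 = 223·256 + 7 = 57095 = 0xDF07.

DF07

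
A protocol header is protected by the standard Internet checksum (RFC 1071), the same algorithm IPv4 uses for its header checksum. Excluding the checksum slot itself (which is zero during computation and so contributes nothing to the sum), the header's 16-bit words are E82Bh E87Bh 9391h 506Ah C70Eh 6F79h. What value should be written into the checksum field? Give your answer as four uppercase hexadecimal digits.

One's-complement addition (fold any carry out of bit 15 back into bit 0):
  0xE82B + 0xE87B = 0x1D0A6 → wrap carry → 0xD0A7
  0xD0A7 + 0x9391 = 0x16438 → wrap carry → 0x6439
  0x6439 + 0x506A = 0x0B4A3
  0xB4A3 + 0xC70E = 0x17BB1 → wrap carry → 0x7BB2
  0x7BB2 + 0x6F79 = 0x0EB2B
One's-complement sum = 0xEB2B.
Checksum = ~0xEB2B & 0xFFFF = 0x14D4.

14D4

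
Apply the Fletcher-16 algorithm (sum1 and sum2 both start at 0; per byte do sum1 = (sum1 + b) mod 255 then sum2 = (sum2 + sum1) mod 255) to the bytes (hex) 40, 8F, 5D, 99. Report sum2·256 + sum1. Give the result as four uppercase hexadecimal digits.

04C6

Running sums (mod 255):
  after byte 0 (40): sum1=64, sum2=64
  after byte 1 (8F): sum1=207, sum2=16
  after byte 2 (5D): sum1=45, sum2=61
  after byte 3 (99): sum1=198, sum2=4
Checksum = sum2·256 + sum1 = 4·256 + 198 = 1222 = 0x04C6.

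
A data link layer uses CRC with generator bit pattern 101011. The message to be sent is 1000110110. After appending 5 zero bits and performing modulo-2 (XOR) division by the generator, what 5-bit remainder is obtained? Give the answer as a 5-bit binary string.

Append 5 zeros: 100011011000000. Divide by 101011 (XOR where the leading bit is 1):
  pos 0: 100011 XOR 101011 = 001000
  pos 2: 100001 XOR 101011 = 001010
  pos 4: 101010 XOR 101011 = 000001
  pos 9: 100000 XOR 101011 = 001011
Remainder (last 5 bits) = 01011. This is the CRC / FCS.

01011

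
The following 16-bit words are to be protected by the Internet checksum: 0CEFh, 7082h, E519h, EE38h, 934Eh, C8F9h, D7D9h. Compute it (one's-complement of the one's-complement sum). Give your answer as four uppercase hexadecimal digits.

One's-complement addition (fold any carry out of bit 15 back into bit 0):
  0x0CEF + 0x7082 = 0x07D71
  0x7D71 + 0xE519 = 0x1628A → wrap carry → 0x628B
  0x628B + 0xEE38 = 0x150C3 → wrap carry → 0x50C4
  0x50C4 + 0x934E = 0x0E412
  0xE412 + 0xC8F9 = 0x1AD0B → wrap carry → 0xAD0C
  0xAD0C + 0xD7D9 = 0x184E5 → wrap carry → 0x84E6
One's-complement sum = 0x84E6.
Checksum = ~0x84E6 & 0xFFFF = 0x7B19.

7B19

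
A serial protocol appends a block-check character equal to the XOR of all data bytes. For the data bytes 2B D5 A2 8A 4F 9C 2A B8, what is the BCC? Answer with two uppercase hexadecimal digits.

XOR the bytes together:
  start with 0x2B
  0x2B ⊕ 0xD5 = 0xFE
  0xFE ⊕ 0xA2 = 0x5C
  0x5C ⊕ 0x8A = 0xD6
  0xD6 ⊕ 0x4F = 0x99
  0x99 ⊕ 0x9C = 0x05
  0x05 ⊕ 0x2A = 0x2F
  0x2F ⊕ 0xB8 = 0x97

97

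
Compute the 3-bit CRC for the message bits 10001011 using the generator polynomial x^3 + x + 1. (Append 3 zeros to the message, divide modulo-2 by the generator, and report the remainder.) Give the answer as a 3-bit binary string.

Append 3 zeros: 10001011000. Divide by 1011 (XOR where the leading bit is 1):
  pos 0: 1000 XOR 1011 = 0011
  pos 2: 1110 XOR 1011 = 0101
  pos 3: 1011 XOR 1011 = 0000
  pos 7: 1000 XOR 1011 = 0011
Remainder (last 3 bits) = 011. This is the CRC / FCS.

011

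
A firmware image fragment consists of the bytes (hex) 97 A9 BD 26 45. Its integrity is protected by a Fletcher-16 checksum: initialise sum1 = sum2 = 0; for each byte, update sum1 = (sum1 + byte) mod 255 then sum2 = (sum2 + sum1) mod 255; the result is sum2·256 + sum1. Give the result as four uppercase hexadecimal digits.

Running sums (mod 255):
  after byte 0 (97): sum1=151, sum2=151
  after byte 1 (A9): sum1=65, sum2=216
  after byte 2 (BD): sum1=254, sum2=215
  after byte 3 (26): sum1=37, sum2=252
  after byte 4 (45): sum1=106, sum2=103
Checksum = sum2·256 + sum1 = 103·256 + 106 = 26474 = 0x676A.

676A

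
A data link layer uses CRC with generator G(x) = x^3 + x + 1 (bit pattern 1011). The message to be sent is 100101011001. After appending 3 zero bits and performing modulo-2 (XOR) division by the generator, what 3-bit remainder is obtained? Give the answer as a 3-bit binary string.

100

Append 3 zeros: 100101011001000. Divide by 1011 (XOR where the leading bit is 1):
  pos 0: 1001 XOR 1011 = 0010
  pos 2: 1001 XOR 1011 = 0010
  pos 4: 1001 XOR 1011 = 0010
  pos 6: 1010 XOR 1011 = 0001
  pos 9: 1010 XOR 1011 = 0001
Remainder (last 3 bits) = 100. This is the CRC / FCS.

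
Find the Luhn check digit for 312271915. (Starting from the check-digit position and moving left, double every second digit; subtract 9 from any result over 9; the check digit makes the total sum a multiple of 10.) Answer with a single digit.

Partial digits right→left: 5 1 9 1 7 2 2 1 3
Double every second digit counting from the check-digit position (so the 1st, 3rd, 5th, ... of the partial from the right).
  doubled (with −9 where >9): 1 9 5 4 6 → sum 25
  kept as-is: 1 1 2 1 → sum 5
Total = 25 + 5 = 30.
Check digit = (10 − (30 mod 10)) mod 10 = 0.

0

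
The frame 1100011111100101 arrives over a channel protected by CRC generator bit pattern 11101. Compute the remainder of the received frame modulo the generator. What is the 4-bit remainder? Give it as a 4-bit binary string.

Modulo-2 division of 1100011111100101 by 11101:
  pos 0: 11000 XOR 11101 = 00101
  pos 2: 10111 XOR 11101 = 01010
  pos 3: 10101 XOR 11101 = 01000
  pos 4: 10001 XOR 11101 = 01100
  pos 5: 11001 XOR 11101 = 00100
  pos 7: 10010 XOR 11101 = 01111
  pos 8: 11110 XOR 11101 = 00011
  pos 11: 11101 XOR 11101 = 00000
Remainder = 0000 (zero — the frame passes the CRC check).

0000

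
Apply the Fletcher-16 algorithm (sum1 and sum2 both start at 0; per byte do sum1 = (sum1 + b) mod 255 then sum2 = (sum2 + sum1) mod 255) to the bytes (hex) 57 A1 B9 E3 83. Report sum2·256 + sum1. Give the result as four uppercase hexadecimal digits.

Running sums (mod 255):
  after byte 0 (57): sum1=87, sum2=87
  after byte 1 (A1): sum1=248, sum2=80
  after byte 2 (B9): sum1=178, sum2=3
  after byte 3 (E3): sum1=150, sum2=153
  after byte 4 (83): sum1=26, sum2=179
Checksum = sum2·256 + sum1 = 179·256 + 26 = 45850 = 0xB31A.

B31A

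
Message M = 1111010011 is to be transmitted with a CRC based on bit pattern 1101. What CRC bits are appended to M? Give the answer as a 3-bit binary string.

Append 3 zeros: 1111010011000. Divide by 1101 (XOR where the leading bit is 1):
  pos 0: 1111 XOR 1101 = 0010
  pos 2: 1001 XOR 1101 = 0100
  pos 3: 1000 XOR 1101 = 0101
  pos 4: 1010 XOR 1101 = 0111
  pos 5: 1111 XOR 1101 = 0010
  pos 7: 1010 XOR 1101 = 0111
  pos 8: 1110 XOR 1101 = 0011
Remainder (last 3 bits) = 110. This is the CRC / FCS.

110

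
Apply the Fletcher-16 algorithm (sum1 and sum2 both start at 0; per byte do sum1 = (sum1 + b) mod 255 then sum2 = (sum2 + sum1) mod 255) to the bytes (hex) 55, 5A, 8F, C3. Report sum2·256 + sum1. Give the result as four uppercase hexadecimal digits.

Running sums (mod 255):
  after byte 0 (55): sum1=85, sum2=85
  after byte 1 (5A): sum1=175, sum2=5
  after byte 2 (8F): sum1=63, sum2=68
  after byte 3 (C3): sum1=3, sum2=71
Checksum = sum2·256 + sum1 = 71·256 + 3 = 18179 = 0x4703.

4703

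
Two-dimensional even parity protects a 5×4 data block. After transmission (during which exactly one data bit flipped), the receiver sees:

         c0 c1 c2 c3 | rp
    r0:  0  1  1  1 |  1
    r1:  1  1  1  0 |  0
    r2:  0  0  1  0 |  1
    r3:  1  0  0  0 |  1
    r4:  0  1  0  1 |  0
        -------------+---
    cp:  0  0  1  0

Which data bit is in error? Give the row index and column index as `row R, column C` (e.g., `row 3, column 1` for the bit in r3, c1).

Recompute each row's even parity and compare to rp:
  r0: data parity 1, sent rp 1 → ok
  r1: data parity 1, sent rp 0 → mismatch
  r2: data parity 1, sent rp 1 → ok
  r3: data parity 1, sent rp 1 → ok
  r4: data parity 0, sent rp 0 → ok
Recompute each column's even parity and compare to cp:
  c0: data parity 0, sent cp 0 → ok
  c1: data parity 1, sent cp 0 → mismatch
  c2: data parity 1, sent cp 1 → ok
  c3: data parity 0, sent cp 0 → ok
Exactly one row (r1) and one column (c1) fail → the flipped bit is at their intersection.

row 1, column 1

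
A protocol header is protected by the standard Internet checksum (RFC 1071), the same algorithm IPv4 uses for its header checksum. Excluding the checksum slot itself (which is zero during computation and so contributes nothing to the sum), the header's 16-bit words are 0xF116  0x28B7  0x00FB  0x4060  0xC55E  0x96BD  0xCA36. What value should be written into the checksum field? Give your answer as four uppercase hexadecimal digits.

One's-complement addition (fold any carry out of bit 15 back into bit 0):
  0xF116 + 0x28B7 = 0x119CD → wrap carry → 0x19CE
  0x19CE + 0x00FB = 0x01AC9
  0x1AC9 + 0x4060 = 0x05B29
  0x5B29 + 0xC55E = 0x12087 → wrap carry → 0x2088
  0x2088 + 0x96BD = 0x0B745
  0xB745 + 0xCA36 = 0x1817B → wrap carry → 0x817C
One's-complement sum = 0x817C.
Checksum = ~0x817C & 0xFFFF = 0x7E83.

7E83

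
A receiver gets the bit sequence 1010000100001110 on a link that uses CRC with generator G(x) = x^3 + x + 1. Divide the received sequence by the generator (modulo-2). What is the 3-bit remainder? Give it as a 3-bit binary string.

Modulo-2 division of 1010000100001110 by 1011:
  pos 0: 1010 XOR 1011 = 0001
  pos 3: 1000 XOR 1011 = 0011
  pos 5: 1110 XOR 1011 = 0101
  pos 6: 1010 XOR 1011 = 0001
  pos 9: 1001 XOR 1011 = 0010
  pos 11: 1011 XOR 1011 = 0000
Remainder = 000 (zero — the frame passes the CRC check).

000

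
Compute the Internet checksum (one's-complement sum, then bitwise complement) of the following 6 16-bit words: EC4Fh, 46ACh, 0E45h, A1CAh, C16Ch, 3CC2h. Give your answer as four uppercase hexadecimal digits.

1EC5

One's-complement addition (fold any carry out of bit 15 back into bit 0):
  0xEC4F + 0x46AC = 0x132FB → wrap carry → 0x32FC
  0x32FC + 0x0E45 = 0x04141
  0x4141 + 0xA1CA = 0x0E30B
  0xE30B + 0xC16C = 0x1A477 → wrap carry → 0xA478
  0xA478 + 0x3CC2 = 0x0E13A
One's-complement sum = 0xE13A.
Checksum = ~0xE13A & 0xFFFF = 0x1EC5.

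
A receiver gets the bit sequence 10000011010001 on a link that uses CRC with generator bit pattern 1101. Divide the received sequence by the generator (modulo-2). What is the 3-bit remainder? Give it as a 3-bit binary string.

111

Modulo-2 division of 10000011010001 by 1101:
  pos 0: 1000 XOR 1101 = 0101
  pos 1: 1010 XOR 1101 = 0111
  pos 2: 1110 XOR 1101 = 0011
  pos 4: 1111 XOR 1101 = 0010
  pos 6: 1001 XOR 1101 = 0100
  pos 7: 1000 XOR 1101 = 0101
  pos 8: 1010 XOR 1101 = 0111
  pos 9: 1110 XOR 1101 = 0011
Remainder = 111 (nonzero — an error is detected).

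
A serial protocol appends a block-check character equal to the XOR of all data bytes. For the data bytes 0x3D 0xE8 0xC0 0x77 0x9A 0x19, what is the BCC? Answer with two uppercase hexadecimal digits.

XOR the bytes together:
  start with 0x3D
  0x3D ⊕ 0xE8 = 0xD5
  0xD5 ⊕ 0xC0 = 0x15
  0x15 ⊕ 0x77 = 0x62
  0x62 ⊕ 0x9A = 0xF8
  0xF8 ⊕ 0x19 = 0xE1

E1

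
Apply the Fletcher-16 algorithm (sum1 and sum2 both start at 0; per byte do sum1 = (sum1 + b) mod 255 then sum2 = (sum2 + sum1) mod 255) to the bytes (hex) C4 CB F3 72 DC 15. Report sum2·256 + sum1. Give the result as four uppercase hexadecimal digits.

Running sums (mod 255):
  after byte 0 (C4): sum1=196, sum2=196
  after byte 1 (CB): sum1=144, sum2=85
  after byte 2 (F3): sum1=132, sum2=217
  after byte 3 (72): sum1=246, sum2=208
  after byte 4 (DC): sum1=211, sum2=164
  after byte 5 (15): sum1=232, sum2=141
Checksum = sum2·256 + sum1 = 141·256 + 232 = 36328 = 0x8DE8.

8DE8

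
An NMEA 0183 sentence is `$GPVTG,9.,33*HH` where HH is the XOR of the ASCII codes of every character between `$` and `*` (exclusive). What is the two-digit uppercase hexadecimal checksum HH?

XOR the ASCII codes of the payload characters:
  'G' = 0x47 → acc = 0x47
  'P' = 0x50 → acc = 0x17
  'V' = 0x56 → acc = 0x41
  'T' = 0x54 → acc = 0x15
  'G' = 0x47 → acc = 0x52
  ',' = 0x2C → acc = 0x7E
  '9' = 0x39 → acc = 0x47
  '.' = 0x2E → acc = 0x69
  ',' = 0x2C → acc = 0x45
  '3' = 0x33 → acc = 0x76
  '3' = 0x33 → acc = 0x45
Checksum = 0x45.

45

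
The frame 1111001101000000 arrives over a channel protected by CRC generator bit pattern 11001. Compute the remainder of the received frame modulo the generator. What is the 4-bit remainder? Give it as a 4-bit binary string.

Modulo-2 division of 1111001101000000 by 11001:
  pos 0: 11110 XOR 11001 = 00111
  pos 2: 11101 XOR 11001 = 00100
  pos 4: 10010 XOR 11001 = 01011
  pos 5: 10111 XOR 11001 = 01110
  pos 6: 11100 XOR 11001 = 00101
  pos 8: 10100 XOR 11001 = 01101
  pos 9: 11010 XOR 11001 = 00011
Remainder = 1100 (nonzero — an error is detected).

1100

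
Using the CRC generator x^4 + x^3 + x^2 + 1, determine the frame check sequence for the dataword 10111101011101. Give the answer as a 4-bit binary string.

1010

Append 4 zeros: 101111010111010000. Divide by 11101 (XOR where the leading bit is 1):
  pos 0: 10111 XOR 11101 = 01010
  pos 1: 10101 XOR 11101 = 01000
  pos 2: 10000 XOR 11101 = 01101
  pos 3: 11011 XOR 11101 = 00110
  pos 5: 11001 XOR 11101 = 00100
  pos 7: 10011 XOR 11101 = 01110
  pos 8: 11100 XOR 11101 = 00001
  pos 12: 11000 XOR 11101 = 00101
Remainder (last 4 bits) = 1010. This is the CRC / FCS.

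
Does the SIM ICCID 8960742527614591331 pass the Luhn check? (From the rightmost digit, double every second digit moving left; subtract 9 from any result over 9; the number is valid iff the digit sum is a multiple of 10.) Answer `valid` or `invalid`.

invalid

From the right, keep odd positions and double even positions (subtract 9 from any doubled value over 9):
  doubled (positions 2,4,...): 6 2 1 2 5 1 8 0 9 → sum 34
  kept (positions 1,3,...): 1 3 9 4 6 2 2 7 6 8 → sum 48
Total = 82.
82 mod 10 = 2, so the number is invalid.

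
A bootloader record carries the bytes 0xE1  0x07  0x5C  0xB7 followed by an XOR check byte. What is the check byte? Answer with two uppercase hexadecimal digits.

0D

XOR the bytes together:
  start with 0xE1
  0xE1 ⊕ 0x07 = 0xE6
  0xE6 ⊕ 0x5C = 0xBA
  0xBA ⊕ 0xB7 = 0x0D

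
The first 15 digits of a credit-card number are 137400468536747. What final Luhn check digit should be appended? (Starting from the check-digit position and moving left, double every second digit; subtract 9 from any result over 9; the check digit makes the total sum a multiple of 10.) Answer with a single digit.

Partial digits right→left: 7 4 7 6 3 5 8 6 4 0 0 4 7 3 1
Double every second digit counting from the check-digit position (so the 1st, 3rd, 5th, ... of the partial from the right).
  doubled (with −9 where >9): 5 5 6 7 8 0 5 2 → sum 38
  kept as-is: 4 6 5 6 0 4 3 → sum 28
Total = 38 + 28 = 66.
Check digit = (10 − (66 mod 10)) mod 10 = 4.

4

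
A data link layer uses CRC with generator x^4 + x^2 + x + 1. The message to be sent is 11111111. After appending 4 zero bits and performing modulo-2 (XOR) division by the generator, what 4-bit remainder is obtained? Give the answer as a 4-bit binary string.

1010

Append 4 zeros: 111111110000. Divide by 10111 (XOR where the leading bit is 1):
  pos 0: 11111 XOR 10111 = 01000
  pos 1: 10001 XOR 10111 = 00110
  pos 3: 11011 XOR 10111 = 01100
  pos 4: 11000 XOR 10111 = 01111
  pos 5: 11110 XOR 10111 = 01001
  pos 6: 10010 XOR 10111 = 00101
Remainder (last 4 bits) = 1010. This is the CRC / FCS.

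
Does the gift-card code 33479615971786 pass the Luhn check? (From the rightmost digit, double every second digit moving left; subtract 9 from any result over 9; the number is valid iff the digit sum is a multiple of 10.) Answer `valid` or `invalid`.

invalid

From the right, keep odd positions and double even positions (subtract 9 from any doubled value over 9):
  doubled (positions 2,4,...): 7 2 9 2 9 8 6 → sum 43
  kept (positions 1,3,...): 6 7 7 5 6 7 3 → sum 41
Total = 84.
84 mod 10 = 4, so the number is invalid.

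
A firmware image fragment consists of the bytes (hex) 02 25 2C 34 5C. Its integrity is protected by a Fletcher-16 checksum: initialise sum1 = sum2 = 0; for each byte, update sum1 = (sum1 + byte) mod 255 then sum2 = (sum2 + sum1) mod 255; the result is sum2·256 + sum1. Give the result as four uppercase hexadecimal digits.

E7E3

Running sums (mod 255):
  after byte 0 (02): sum1=2, sum2=2
  after byte 1 (25): sum1=39, sum2=41
  after byte 2 (2C): sum1=83, sum2=124
  after byte 3 (34): sum1=135, sum2=4
  after byte 4 (5C): sum1=227, sum2=231
Checksum = sum2·256 + sum1 = 231·256 + 227 = 59363 = 0xE7E3.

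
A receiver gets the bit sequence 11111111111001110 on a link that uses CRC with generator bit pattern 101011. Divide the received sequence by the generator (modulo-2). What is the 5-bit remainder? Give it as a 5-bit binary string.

00000

Modulo-2 division of 11111111111001110 by 101011:
  pos 0: 111111 XOR 101011 = 010100
  pos 1: 101001 XOR 101011 = 000010
  pos 5: 101111 XOR 101011 = 000100
  pos 8: 100001 XOR 101011 = 001010
  pos 10: 101011 XOR 101011 = 000000
Remainder = 00000 (zero — the frame passes the CRC check).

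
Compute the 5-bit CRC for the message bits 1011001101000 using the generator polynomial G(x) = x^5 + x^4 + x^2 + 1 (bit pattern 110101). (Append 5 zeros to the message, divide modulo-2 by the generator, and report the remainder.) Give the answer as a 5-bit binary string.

Append 5 zeros: 101100110100000000. Divide by 110101 (XOR where the leading bit is 1):
  pos 0: 101100 XOR 110101 = 011001
  pos 1: 110011 XOR 110101 = 000110
  pos 4: 110101 XOR 110101 = 000000
Remainder (last 5 bits) = 00000. This is the CRC / FCS.

00000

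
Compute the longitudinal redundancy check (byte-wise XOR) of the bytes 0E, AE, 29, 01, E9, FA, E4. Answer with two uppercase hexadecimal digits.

7F

XOR the bytes together:
  start with 0x0E
  0x0E ⊕ 0xAE = 0xA0
  0xA0 ⊕ 0x29 = 0x89
  0x89 ⊕ 0x01 = 0x88
  0x88 ⊕ 0xE9 = 0x61
  0x61 ⊕ 0xFA = 0x9B
  0x9B ⊕ 0xE4 = 0x7F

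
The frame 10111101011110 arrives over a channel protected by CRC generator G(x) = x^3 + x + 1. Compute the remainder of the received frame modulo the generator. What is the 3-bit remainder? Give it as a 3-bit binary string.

Modulo-2 division of 10111101011110 by 1011:
  pos 0: 1011 XOR 1011 = 0000
  pos 4: 1101 XOR 1011 = 0110
  pos 5: 1100 XOR 1011 = 0111
  pos 6: 1111 XOR 1011 = 0100
  pos 7: 1001 XOR 1011 = 0010
  pos 9: 1011 XOR 1011 = 0000
Remainder = 000 (zero — the frame passes the CRC check).

000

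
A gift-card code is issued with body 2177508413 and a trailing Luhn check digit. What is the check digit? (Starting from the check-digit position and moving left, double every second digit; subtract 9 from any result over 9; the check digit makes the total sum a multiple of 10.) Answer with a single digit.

6

Partial digits right→left: 3 1 4 8 0 5 7 7 1 2
Double every second digit counting from the check-digit position (so the 1st, 3rd, 5th, ... of the partial from the right).
  doubled (with −9 where >9): 6 8 0 5 2 → sum 21
  kept as-is: 1 8 5 7 2 → sum 23
Total = 21 + 23 = 44.
Check digit = (10 − (44 mod 10)) mod 10 = 6.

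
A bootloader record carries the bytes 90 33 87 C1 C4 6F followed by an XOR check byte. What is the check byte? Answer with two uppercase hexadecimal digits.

XOR the bytes together:
  start with 0x90
  0x90 ⊕ 0x33 = 0xA3
  0xA3 ⊕ 0x87 = 0x24
  0x24 ⊕ 0xC1 = 0xE5
  0xE5 ⊕ 0xC4 = 0x21
  0x21 ⊕ 0x6F = 0x4E

4E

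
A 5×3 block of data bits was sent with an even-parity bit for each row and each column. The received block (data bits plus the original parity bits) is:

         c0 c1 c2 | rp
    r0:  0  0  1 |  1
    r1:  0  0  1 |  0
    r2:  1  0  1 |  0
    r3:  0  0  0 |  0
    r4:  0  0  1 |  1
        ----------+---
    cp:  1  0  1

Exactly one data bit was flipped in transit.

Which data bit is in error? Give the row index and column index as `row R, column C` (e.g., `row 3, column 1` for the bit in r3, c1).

Recompute each row's even parity and compare to rp:
  r0: data parity 1, sent rp 1 → ok
  r1: data parity 1, sent rp 0 → mismatch
  r2: data parity 0, sent rp 0 → ok
  r3: data parity 0, sent rp 0 → ok
  r4: data parity 1, sent rp 1 → ok
Recompute each column's even parity and compare to cp:
  c0: data parity 1, sent cp 1 → ok
  c1: data parity 0, sent cp 0 → ok
  c2: data parity 0, sent cp 1 → mismatch
Exactly one row (r1) and one column (c2) fail → the flipped bit is at their intersection.

row 1, column 2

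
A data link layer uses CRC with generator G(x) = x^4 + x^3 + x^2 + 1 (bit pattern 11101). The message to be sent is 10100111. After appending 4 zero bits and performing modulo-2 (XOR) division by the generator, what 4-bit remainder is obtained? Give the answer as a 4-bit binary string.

Append 4 zeros: 101001110000. Divide by 11101 (XOR where the leading bit is 1):
  pos 0: 10100 XOR 11101 = 01001
  pos 1: 10011 XOR 11101 = 01110
  pos 2: 11101 XOR 11101 = 00000
  pos 7: 10000 XOR 11101 = 01101
Remainder (last 4 bits) = 1101. This is the CRC / FCS.

1101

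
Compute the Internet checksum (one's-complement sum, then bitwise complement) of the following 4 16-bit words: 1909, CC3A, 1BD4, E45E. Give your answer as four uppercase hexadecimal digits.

1A89

One's-complement addition (fold any carry out of bit 15 back into bit 0):
  0x1909 + 0xCC3A = 0x0E543
  0xE543 + 0x1BD4 = 0x10117 → wrap carry → 0x0118
  0x0118 + 0xE45E = 0x0E576
One's-complement sum = 0xE576.
Checksum = ~0xE576 & 0xFFFF = 0x1A89.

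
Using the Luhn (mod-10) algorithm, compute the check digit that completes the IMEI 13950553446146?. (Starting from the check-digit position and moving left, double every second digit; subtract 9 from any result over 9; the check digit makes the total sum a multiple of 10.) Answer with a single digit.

Partial digits right→left: 6 4 1 6 4 4 3 5 5 0 5 9 3 1
Double every second digit counting from the check-digit position (so the 1st, 3rd, 5th, ... of the partial from the right).
  doubled (with −9 where >9): 3 2 8 6 1 1 6 → sum 27
  kept as-is: 4 6 4 5 0 9 1 → sum 29
Total = 27 + 29 = 56.
Check digit = (10 − (56 mod 10)) mod 10 = 4.

4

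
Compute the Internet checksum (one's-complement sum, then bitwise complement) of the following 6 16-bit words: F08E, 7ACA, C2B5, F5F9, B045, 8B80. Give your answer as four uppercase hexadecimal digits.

One's-complement addition (fold any carry out of bit 15 back into bit 0):
  0xF08E + 0x7ACA = 0x16B58 → wrap carry → 0x6B59
  0x6B59 + 0xC2B5 = 0x12E0E → wrap carry → 0x2E0F
  0x2E0F + 0xF5F9 = 0x12408 → wrap carry → 0x2409
  0x2409 + 0xB045 = 0x0D44E
  0xD44E + 0x8B80 = 0x15FCE → wrap carry → 0x5FCF
One's-complement sum = 0x5FCF.
Checksum = ~0x5FCF & 0xFFFF = 0xA030.

A030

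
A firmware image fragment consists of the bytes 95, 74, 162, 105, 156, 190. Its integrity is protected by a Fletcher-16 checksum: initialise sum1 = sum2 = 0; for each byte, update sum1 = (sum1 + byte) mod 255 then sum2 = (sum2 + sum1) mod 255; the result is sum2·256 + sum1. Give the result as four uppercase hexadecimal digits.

6E11

Running sums (mod 255):
  after byte 0 (95): sum1=95, sum2=95
  after byte 1 (74): sum1=169, sum2=9
  after byte 2 (162): sum1=76, sum2=85
  after byte 3 (105): sum1=181, sum2=11
  after byte 4 (156): sum1=82, sum2=93
  after byte 5 (190): sum1=17, sum2=110
Checksum = sum2·256 + sum1 = 110·256 + 17 = 28177 = 0x6E11.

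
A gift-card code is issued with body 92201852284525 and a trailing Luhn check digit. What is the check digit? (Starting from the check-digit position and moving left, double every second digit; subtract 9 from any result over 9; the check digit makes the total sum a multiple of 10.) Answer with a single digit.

1

Partial digits right→left: 5 2 5 4 8 2 2 5 8 1 0 2 2 9
Double every second digit counting from the check-digit position (so the 1st, 3rd, 5th, ... of the partial from the right).
  doubled (with −9 where >9): 1 1 7 4 7 0 4 → sum 24
  kept as-is: 2 4 2 5 1 2 9 → sum 25
Total = 24 + 25 = 49.
Check digit = (10 − (49 mod 10)) mod 10 = 1.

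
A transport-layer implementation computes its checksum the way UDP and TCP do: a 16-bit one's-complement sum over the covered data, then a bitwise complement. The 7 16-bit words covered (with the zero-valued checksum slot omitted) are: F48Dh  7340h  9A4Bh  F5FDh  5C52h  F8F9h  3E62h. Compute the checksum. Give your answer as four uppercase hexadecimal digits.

7439

One's-complement addition (fold any carry out of bit 15 back into bit 0):
  0xF48D + 0x7340 = 0x167CD → wrap carry → 0x67CE
  0x67CE + 0x9A4B = 0x10219 → wrap carry → 0x021A
  0x021A + 0xF5FD = 0x0F817
  0xF817 + 0x5C52 = 0x15469 → wrap carry → 0x546A
  0x546A + 0xF8F9 = 0x14D63 → wrap carry → 0x4D64
  0x4D64 + 0x3E62 = 0x08BC6
One's-complement sum = 0x8BC6.
Checksum = ~0x8BC6 & 0xFFFF = 0x7439.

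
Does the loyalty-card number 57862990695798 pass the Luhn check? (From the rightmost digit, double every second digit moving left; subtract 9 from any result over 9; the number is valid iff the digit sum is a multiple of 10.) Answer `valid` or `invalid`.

From the right, keep odd positions and double even positions (subtract 9 from any doubled value over 9):
  doubled (positions 2,4,...): 9 1 3 9 4 7 1 → sum 34
  kept (positions 1,3,...): 8 7 9 0 9 6 7 → sum 46
Total = 80.
80 mod 10 = 0, so the number is valid.

valid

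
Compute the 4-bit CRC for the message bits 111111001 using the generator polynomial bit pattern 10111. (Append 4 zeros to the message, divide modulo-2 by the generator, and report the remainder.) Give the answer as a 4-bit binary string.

Append 4 zeros: 1111110010000. Divide by 10111 (XOR where the leading bit is 1):
  pos 0: 11111 XOR 10111 = 01000
  pos 1: 10001 XOR 10111 = 00110
  pos 3: 11000 XOR 10111 = 01111
  pos 4: 11111 XOR 10111 = 01000
  pos 5: 10000 XOR 10111 = 00111
  pos 7: 11100 XOR 10111 = 01011
  pos 8: 10110 XOR 10111 = 00001
Remainder (last 4 bits) = 0001. This is the CRC / FCS.

0001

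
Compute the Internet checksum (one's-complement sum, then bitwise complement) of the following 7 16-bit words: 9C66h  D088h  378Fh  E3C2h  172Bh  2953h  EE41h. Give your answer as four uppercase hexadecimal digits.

48FE

One's-complement addition (fold any carry out of bit 15 back into bit 0):
  0x9C66 + 0xD088 = 0x16CEE → wrap carry → 0x6CEF
  0x6CEF + 0x378F = 0x0A47E
  0xA47E + 0xE3C2 = 0x18840 → wrap carry → 0x8841
  0x8841 + 0x172B = 0x09F6C
  0x9F6C + 0x2953 = 0x0C8BF
  0xC8BF + 0xEE41 = 0x1B700 → wrap carry → 0xB701
One's-complement sum = 0xB701.
Checksum = ~0xB701 & 0xFFFF = 0x48FE.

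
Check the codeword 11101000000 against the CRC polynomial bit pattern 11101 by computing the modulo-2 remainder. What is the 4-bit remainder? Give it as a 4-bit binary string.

Modulo-2 division of 11101000000 by 11101:
  pos 0: 11101 XOR 11101 = 00000
Remainder = 0000 (zero — the frame passes the CRC check).

0000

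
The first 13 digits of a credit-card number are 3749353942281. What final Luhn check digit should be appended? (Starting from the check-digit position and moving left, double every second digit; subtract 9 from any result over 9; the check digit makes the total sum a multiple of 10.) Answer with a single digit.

0

Partial digits right→left: 1 8 2 2 4 9 3 5 3 9 4 7 3
Double every second digit counting from the check-digit position (so the 1st, 3rd, 5th, ... of the partial from the right).
  doubled (with −9 where >9): 2 4 8 6 6 8 6 → sum 40
  kept as-is: 8 2 9 5 9 7 → sum 40
Total = 40 + 40 = 80.
Check digit = (10 − (80 mod 10)) mod 10 = 0.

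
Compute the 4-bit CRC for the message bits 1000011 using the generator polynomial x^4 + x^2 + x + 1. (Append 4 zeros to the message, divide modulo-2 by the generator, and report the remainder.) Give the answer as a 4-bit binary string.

Append 4 zeros: 10000110000. Divide by 10111 (XOR where the leading bit is 1):
  pos 0: 10000 XOR 10111 = 00111
  pos 2: 11111 XOR 10111 = 01000
  pos 3: 10000 XOR 10111 = 00111
  pos 5: 11100 XOR 10111 = 01011
  pos 6: 10110 XOR 10111 = 00001
Remainder (last 4 bits) = 0001. This is the CRC / FCS.

0001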